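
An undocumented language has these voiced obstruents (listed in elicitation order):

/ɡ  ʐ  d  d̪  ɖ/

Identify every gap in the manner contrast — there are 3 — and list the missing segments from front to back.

/ð/, /z/, /ɣ/

place of articulation  stop      fricative
dental            d̪        —       
alveolar          d         —       
retroflex         ɖ         ʐ       
velar             ɡ         —       
Gaps, from front to back: dental lacks fricative (/ð/); alveolar lacks fricative (/z/); velar lacks fricative (/ɣ/).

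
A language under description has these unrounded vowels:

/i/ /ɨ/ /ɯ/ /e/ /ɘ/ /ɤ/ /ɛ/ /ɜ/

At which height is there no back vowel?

low-mid

high: front /i/, central /ɨ/, back /ɯ/.
high-mid: front /e/, central /ɘ/, back /ɤ/.
low-mid: front /ɛ/, central /ɜ/, back —.
Every height has a back member except low-mid, where /ʌ/ would be expected.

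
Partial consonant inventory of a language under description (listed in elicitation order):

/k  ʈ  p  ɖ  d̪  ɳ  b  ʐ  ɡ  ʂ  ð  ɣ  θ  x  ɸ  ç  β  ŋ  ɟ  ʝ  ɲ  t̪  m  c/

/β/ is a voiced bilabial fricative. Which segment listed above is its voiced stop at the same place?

/b/

The voiced stop at the same place is a voiced bilabial stop — in this inventory, /b/.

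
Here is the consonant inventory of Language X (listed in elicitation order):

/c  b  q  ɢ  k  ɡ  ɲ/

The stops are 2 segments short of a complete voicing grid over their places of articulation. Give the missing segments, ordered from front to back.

bilabial: voiceless —, voiced /b/.
palatal: voiceless /c/, voiced —.
velar: voiceless /k/, voiced /ɡ/.
uvular: voiceless /q/, voiced /ɢ/.
Gaps, from front to back: bilabial lacks voiceless (/p/); palatal lacks voiced (/ɟ/).

/p/, /ɟ/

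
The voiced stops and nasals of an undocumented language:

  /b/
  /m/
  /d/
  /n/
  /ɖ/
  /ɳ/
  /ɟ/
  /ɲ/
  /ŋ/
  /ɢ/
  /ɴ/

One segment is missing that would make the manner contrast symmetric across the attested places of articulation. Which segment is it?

/ɡ/

place of articulation  oral stop  nasal   
bilabial          b         m       
alveolar          d         n       
retroflex         ɖ         ɳ       
palatal           ɟ         ɲ       
velar             —         ŋ       
uvular            ɢ         ɴ       
The velar row has no oral stop member, so the gap is the velar oral stop /ɡ/.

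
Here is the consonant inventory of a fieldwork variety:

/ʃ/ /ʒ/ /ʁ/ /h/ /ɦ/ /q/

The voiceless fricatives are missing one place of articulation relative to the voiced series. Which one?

uvular

Voiceless: /ʃ/ (postalveolar), /h/ (glottal).
Voiced: /ʒ/ (postalveolar), /ʁ/ (uvular), /ɦ/ (glottal).
Every place of articulation has a voiceless member except uvular, where /χ/ would be expected.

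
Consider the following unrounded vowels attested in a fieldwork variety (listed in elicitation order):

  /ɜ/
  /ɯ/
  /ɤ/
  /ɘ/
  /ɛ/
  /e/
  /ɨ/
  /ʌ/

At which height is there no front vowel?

height            front     central   back    
high              —         ɨ         ɯ       
high-mid          e         ɘ         ɤ       
low-mid           ɛ         ɜ         ʌ       
Every height has a front member except high, where /i/ would be expected.

high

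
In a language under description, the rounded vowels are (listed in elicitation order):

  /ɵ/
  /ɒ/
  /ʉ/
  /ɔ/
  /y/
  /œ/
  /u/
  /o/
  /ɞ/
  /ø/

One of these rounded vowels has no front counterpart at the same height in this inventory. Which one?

High: /y/ ~ /ʉ/ ~ /u/
High-mid: /ø/ ~ /ɵ/ ~ /o/
Low-mid: /œ/ ~ /ɞ/ ~ /ɔ/
Low: only /ɒ/ (back); no front partner.
So /ɒ/ is the unpaired segment.

/ɒ/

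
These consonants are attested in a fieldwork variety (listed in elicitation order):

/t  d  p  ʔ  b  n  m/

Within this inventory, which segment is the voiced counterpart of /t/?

/d/

/t/ is a voiceless alveolar stop.
The voiced counterpart is a voiced alveolar stop — in this inventory, /d/.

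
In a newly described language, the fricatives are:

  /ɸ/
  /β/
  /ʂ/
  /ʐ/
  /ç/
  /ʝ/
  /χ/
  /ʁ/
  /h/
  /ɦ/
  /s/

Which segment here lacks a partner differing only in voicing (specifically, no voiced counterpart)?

Bilabial: /ɸ/ ~ /β/
Retroflex: /ʂ/ ~ /ʐ/
Palatal: /ç/ ~ /ʝ/
Uvular: /χ/ ~ /ʁ/
Glottal: /h/ ~ /ɦ/
Alveolar: only /s/ (voiceless); no voiced partner.
So /s/ is the unpaired segment.

/s/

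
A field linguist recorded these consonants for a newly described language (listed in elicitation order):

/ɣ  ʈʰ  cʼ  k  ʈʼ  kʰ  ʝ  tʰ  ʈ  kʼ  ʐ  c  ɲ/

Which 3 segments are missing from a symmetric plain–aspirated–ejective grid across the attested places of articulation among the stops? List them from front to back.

place of articulation  plain     aspirated  ejective
alveolar          —         tʰ        —       
retroflex         ʈ         ʈʰ        ʈʼ      
palatal           c         —         cʼ      
velar             k         kʰ        kʼ      
Gaps, from front to back: alveolar lacks plain (/t/); alveolar lacks ejective (/tʼ/); palatal lacks aspirated (/cʰ/).

/t/, /tʼ/, /cʰ/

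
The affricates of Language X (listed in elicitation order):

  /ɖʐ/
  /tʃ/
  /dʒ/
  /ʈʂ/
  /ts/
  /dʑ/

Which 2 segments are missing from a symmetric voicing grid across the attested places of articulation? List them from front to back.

/dz/, /tɕ/

Voiceless: /ts/ (alveolar), /tʃ/ (postalveolar), /ʈʂ/ (retroflex).
Voiced: /dʒ/ (postalveolar), /ɖʐ/ (retroflex), /dʑ/ (alveolo-palatal).
Gaps, from front to back: alveolar lacks voiced (/dz/); alveolo-palatal lacks voiceless (/tɕ/).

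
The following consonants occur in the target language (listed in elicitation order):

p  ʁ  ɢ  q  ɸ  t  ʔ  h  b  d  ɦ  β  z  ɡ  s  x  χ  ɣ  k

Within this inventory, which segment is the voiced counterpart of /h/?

/ɦ/

/h/ is a voiceless glottal fricative.
The voiced counterpart is a voiced glottal fricative — in this inventory, /ɦ/.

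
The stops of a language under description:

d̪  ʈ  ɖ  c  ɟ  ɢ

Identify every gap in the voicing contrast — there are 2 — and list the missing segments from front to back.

Voiceless: /ʈ/ (retroflex), /c/ (palatal).
Voiced: /d̪/ (dental), /ɖ/ (retroflex), /ɟ/ (palatal), /ɢ/ (uvular).
Gaps, from front to back: dental lacks voiceless (/t̪/); uvular lacks voiceless (/q/).

/t̪/, /q/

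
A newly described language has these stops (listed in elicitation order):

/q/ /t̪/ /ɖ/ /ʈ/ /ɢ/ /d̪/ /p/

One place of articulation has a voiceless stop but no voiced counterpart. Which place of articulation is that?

place of articulation  voiceless  voiced  
bilabial          p         —       
dental            t̪        d̪      
retroflex         ʈ         ɖ       
uvular            q         ɢ       
Every place of articulation has a voiced member except bilabial, where /b/ would be expected.

bilabial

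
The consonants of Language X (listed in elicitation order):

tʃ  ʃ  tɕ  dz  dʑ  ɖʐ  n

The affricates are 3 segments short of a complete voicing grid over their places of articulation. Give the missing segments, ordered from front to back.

/ts/, /dʒ/, /ʈʂ/

Voiceless: /tʃ/ (postalveolar), /tɕ/ (alveolo-palatal).
Voiced: /dz/ (alveolar), /ɖʐ/ (retroflex), /dʑ/ (alveolo-palatal).
Gaps, from front to back: alveolar lacks voiceless (/ts/); postalveolar lacks voiced (/dʒ/); retroflex lacks voiceless (/ʈʂ/).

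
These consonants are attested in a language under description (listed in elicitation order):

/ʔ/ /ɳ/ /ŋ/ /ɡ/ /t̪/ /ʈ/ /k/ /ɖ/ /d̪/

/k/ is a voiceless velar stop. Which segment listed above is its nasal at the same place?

The nasal at the same place is a velar nasal — in this inventory, /ŋ/.

/ŋ/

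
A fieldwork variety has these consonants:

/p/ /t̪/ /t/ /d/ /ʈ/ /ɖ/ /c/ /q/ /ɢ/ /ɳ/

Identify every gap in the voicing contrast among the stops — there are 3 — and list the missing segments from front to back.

/b/, /d̪/, /ɟ/

place of articulation  voiceless  voiced  
bilabial          p         —       
dental            t̪        —       
alveolar          t         d       
retroflex         ʈ         ɖ       
palatal           c         —       
uvular            q         ɢ       
Gaps, from front to back: bilabial lacks voiced (/b/); dental lacks voiced (/d̪/); palatal lacks voiced (/ɟ/).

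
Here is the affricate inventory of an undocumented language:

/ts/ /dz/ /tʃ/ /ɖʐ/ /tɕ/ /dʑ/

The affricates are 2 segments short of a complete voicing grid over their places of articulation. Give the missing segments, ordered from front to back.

place of articulation  voiceless  voiced  
alveolar          ts        dz      
postalveolar      tʃ        —       
retroflex         —         ɖʐ      
alveolo-palatal   tɕ        dʑ      
Gaps, from front to back: postalveolar lacks voiced (/dʒ/); retroflex lacks voiceless (/ʈʂ/).

/dʒ/, /ʈʂ/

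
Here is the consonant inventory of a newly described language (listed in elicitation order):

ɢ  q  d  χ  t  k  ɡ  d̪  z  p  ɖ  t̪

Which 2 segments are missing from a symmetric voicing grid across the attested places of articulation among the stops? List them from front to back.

/b/, /ʈ/

place of articulation  voiceless  voiced  
bilabial          p         —       
dental            t̪        d̪      
alveolar          t         d       
retroflex         —         ɖ       
velar             k         ɡ       
uvular            q         ɢ       
Gaps, from front to back: bilabial lacks voiced (/b/); retroflex lacks voiceless (/ʈ/).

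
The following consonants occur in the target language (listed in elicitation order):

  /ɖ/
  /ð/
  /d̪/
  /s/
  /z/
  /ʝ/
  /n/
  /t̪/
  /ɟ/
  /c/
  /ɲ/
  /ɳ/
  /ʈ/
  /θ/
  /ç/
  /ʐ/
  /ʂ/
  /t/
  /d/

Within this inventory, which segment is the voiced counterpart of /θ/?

/θ/ is a voiceless dental fricative.
The voiced counterpart is a voiced dental fricative — in this inventory, /ð/.

/ð/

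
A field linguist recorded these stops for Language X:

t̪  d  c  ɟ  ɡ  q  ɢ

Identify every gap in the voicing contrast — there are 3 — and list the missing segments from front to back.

Voiceless: /t̪/ (dental), /c/ (palatal), /q/ (uvular).
Voiced: /d/ (alveolar), /ɟ/ (palatal), /ɡ/ (velar), /ɢ/ (uvular).
Gaps, from front to back: dental lacks voiced (/d̪/); alveolar lacks voiceless (/t/); velar lacks voiceless (/k/).

/d̪/, /t/, /k/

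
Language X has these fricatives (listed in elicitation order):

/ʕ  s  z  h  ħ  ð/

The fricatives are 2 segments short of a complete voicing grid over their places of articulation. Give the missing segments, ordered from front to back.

dental: voiceless —, voiced /ð/.
alveolar: voiceless /s/, voiced /z/.
pharyngeal: voiceless /ħ/, voiced /ʕ/.
glottal: voiceless /h/, voiced —.
Gaps, from front to back: dental lacks voiceless (/θ/); glottal lacks voiced (/ɦ/).

/θ/, /ɦ/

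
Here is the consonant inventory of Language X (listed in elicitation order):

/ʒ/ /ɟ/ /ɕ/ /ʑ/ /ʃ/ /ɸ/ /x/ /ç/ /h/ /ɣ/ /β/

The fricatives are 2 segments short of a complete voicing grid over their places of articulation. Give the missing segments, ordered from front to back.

place of articulation  voiceless  voiced  
bilabial          ɸ         β       
postalveolar      ʃ         ʒ       
alveolo-palatal   ɕ         ʑ       
palatal           ç         —       
velar             x         ɣ       
glottal           h         —       
Gaps, from front to back: palatal lacks voiced (/ʝ/); glottal lacks voiced (/ɦ/).

/ʝ/, /ɦ/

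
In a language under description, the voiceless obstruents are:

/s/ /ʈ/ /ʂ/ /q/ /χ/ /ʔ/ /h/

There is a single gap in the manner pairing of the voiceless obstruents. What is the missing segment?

/t/

alveolar: stop —, fricative /s/.
retroflex: stop /ʈ/, fricative /ʂ/.
uvular: stop /q/, fricative /χ/.
glottal: stop /ʔ/, fricative /h/.
The alveolar row has no stop member, so the gap is the alveolar stop /t/.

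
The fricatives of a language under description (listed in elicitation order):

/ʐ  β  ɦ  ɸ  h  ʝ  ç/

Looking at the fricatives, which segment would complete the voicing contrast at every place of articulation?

place of articulation  voiceless  voiced  
bilabial          ɸ         β       
retroflex         —         ʐ       
palatal           ç         ʝ       
glottal           h         ɦ       
The retroflex row has no voiceless member, so the gap is the voiceless retroflex fricative /ʂ/.

/ʂ/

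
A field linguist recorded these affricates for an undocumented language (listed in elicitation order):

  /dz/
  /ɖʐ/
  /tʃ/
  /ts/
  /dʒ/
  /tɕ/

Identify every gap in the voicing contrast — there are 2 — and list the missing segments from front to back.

alveolar: voiceless /ts/, voiced /dz/.
postalveolar: voiceless /tʃ/, voiced /dʒ/.
retroflex: voiceless —, voiced /ɖʐ/.
alveolo-palatal: voiceless /tɕ/, voiced —.
Gaps, from front to back: retroflex lacks voiceless (/ʈʂ/); alveolo-palatal lacks voiced (/dʑ/).

/ʈʂ/, /dʑ/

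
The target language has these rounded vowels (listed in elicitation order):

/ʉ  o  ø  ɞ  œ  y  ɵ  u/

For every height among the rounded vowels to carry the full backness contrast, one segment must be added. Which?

high: front /y/, central /ʉ/, back /u/.
high-mid: front /ø/, central /ɵ/, back /o/.
low-mid: front /œ/, central /ɞ/, back —.
The low-mid row has no back member, so the gap is the low-mid back rounded vowel /ɔ/.

/ɔ/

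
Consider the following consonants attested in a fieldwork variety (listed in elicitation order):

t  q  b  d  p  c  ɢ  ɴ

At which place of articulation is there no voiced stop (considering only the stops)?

palatal

bilabial: voiceless /p/, voiced /b/.
alveolar: voiceless /t/, voiced /d/.
palatal: voiceless /c/, voiced —.
uvular: voiceless /q/, voiced /ɢ/.
Every place of articulation has a voiced member except palatal, where /ɟ/ would be expected.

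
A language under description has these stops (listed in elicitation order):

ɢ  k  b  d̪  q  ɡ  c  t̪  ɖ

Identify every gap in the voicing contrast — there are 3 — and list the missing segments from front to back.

/p/, /ʈ/, /ɟ/

Voiceless: /t̪/ (dental), /c/ (palatal), /k/ (velar), /q/ (uvular).
Voiced: /b/ (bilabial), /d̪/ (dental), /ɖ/ (retroflex), /ɡ/ (velar), /ɢ/ (uvular).
Gaps, from front to back: bilabial lacks voiceless (/p/); retroflex lacks voiceless (/ʈ/); palatal lacks voiced (/ɟ/).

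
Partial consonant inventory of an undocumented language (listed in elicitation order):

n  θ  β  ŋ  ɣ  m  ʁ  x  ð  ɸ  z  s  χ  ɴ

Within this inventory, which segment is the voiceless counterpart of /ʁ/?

/χ/

/ʁ/ is a voiced uvular fricative.
The voiceless counterpart is a voiceless uvular fricative — in this inventory, /χ/.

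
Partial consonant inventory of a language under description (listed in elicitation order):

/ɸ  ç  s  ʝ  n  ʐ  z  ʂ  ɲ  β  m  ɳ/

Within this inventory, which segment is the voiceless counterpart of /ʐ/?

/ʂ/

/ʐ/ is a voiced retroflex fricative.
The voiceless counterpart is a voiceless retroflex fricative — in this inventory, /ʂ/.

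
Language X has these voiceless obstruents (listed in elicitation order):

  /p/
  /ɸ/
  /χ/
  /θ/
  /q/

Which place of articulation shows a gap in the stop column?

dental

Stop: /p/ (bilabial), /q/ (uvular).
Fricative: /ɸ/ (bilabial), /θ/ (dental), /χ/ (uvular).
Every place of articulation has a stop member except dental, where /t̪/ would be expected.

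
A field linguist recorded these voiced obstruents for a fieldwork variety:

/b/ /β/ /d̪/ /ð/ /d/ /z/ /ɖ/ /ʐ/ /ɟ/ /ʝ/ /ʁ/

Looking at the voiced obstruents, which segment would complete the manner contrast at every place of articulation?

/ɢ/

bilabial: stop /b/, fricative /β/.
dental: stop /d̪/, fricative /ð/.
alveolar: stop /d/, fricative /z/.
retroflex: stop /ɖ/, fricative /ʐ/.
palatal: stop /ɟ/, fricative /ʝ/.
uvular: stop —, fricative /ʁ/.
The uvular row has no stop member, so the gap is the uvular stop /ɢ/.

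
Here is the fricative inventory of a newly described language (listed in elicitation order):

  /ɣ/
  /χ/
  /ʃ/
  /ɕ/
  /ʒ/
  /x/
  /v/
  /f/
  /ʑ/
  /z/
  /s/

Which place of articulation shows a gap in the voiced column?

place of articulation  voiceless  voiced  
labiodental       f         v       
alveolar          s         z       
postalveolar      ʃ         ʒ       
alveolo-palatal   ɕ         ʑ       
velar             x         ɣ       
uvular            χ         —       
Every place of articulation has a voiced member except uvular, where /ʁ/ would be expected.

uvular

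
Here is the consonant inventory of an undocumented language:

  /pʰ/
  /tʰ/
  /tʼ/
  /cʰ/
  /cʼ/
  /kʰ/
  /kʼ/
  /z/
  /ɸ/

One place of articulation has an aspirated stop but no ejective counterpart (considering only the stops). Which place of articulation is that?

bilabial

place of articulation  aspirated  ejective
bilabial          pʰ        —       
alveolar          tʰ        tʼ      
palatal           cʰ        cʼ      
velar             kʰ        kʼ      
Every place of articulation has an ejective member except bilabial, where /pʼ/ would be expected.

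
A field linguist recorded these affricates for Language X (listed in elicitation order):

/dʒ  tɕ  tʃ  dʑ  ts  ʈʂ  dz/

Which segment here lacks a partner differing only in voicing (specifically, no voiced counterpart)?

/ʈʂ/

Alveolar: /ts/ ~ /dz/
Postalveolar: /tʃ/ ~ /dʒ/
Alveolo-palatal: /tɕ/ ~ /dʑ/
Retroflex: only /ʈʂ/ (voiceless); no voiced partner.
So /ʈʂ/ is the unpaired segment.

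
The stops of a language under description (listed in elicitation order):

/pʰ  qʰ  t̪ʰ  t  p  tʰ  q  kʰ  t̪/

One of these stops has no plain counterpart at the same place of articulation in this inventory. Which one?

/kʰ/

Bilabial: /p/ ~ /pʰ/
Dental: /t̪/ ~ /t̪ʰ/
Alveolar: /t/ ~ /tʰ/
Uvular: /q/ ~ /qʰ/
Velar: only /kʰ/ (aspirated); no plain partner.
So /kʰ/ is the unpaired segment.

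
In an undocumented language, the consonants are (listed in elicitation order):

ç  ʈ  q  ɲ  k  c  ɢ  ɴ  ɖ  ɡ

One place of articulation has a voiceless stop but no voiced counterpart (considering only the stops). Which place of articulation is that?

Voiceless: /ʈ/ (retroflex), /c/ (palatal), /k/ (velar), /q/ (uvular).
Voiced: /ɖ/ (retroflex), /ɡ/ (velar), /ɢ/ (uvular).
Every place of articulation has a voiced member except palatal, where /ɟ/ would be expected.

palatal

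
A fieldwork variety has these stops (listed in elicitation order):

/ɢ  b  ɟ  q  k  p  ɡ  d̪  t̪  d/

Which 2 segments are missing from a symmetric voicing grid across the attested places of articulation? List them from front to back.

Voiceless: /p/ (bilabial), /t̪/ (dental), /k/ (velar), /q/ (uvular).
Voiced: /b/ (bilabial), /d̪/ (dental), /d/ (alveolar), /ɟ/ (palatal), /ɡ/ (velar), /ɢ/ (uvular).
Gaps, from front to back: alveolar lacks voiceless (/t/); palatal lacks voiceless (/c/).

/t/, /c/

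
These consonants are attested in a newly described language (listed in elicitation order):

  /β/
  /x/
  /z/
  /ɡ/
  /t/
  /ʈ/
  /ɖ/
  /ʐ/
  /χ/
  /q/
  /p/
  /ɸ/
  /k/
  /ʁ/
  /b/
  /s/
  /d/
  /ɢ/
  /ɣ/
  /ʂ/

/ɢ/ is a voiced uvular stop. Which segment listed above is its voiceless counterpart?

/q/

The voiceless counterpart is a voiceless uvular stop — in this inventory, /q/.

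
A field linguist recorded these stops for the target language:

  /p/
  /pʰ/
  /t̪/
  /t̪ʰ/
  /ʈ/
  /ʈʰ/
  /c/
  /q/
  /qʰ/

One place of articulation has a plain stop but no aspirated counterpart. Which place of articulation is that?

palatal

place of articulation  plain     aspirated
bilabial          p         pʰ      
dental            t̪        t̪ʰ     
retroflex         ʈ         ʈʰ      
palatal           c         —       
uvular            q         qʰ      
Every place of articulation has an aspirated member except palatal, where /cʰ/ would be expected.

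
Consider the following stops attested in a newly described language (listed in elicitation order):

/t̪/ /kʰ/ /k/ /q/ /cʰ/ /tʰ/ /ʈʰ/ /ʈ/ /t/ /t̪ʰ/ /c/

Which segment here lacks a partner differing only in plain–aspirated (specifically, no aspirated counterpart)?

/q/

Dental: /t̪/ ~ /t̪ʰ/
Alveolar: /t/ ~ /tʰ/
Retroflex: /ʈ/ ~ /ʈʰ/
Palatal: /c/ ~ /cʰ/
Velar: /k/ ~ /kʰ/
Uvular: only /q/ (plain); no aspirated partner.
So /q/ is the unpaired segment.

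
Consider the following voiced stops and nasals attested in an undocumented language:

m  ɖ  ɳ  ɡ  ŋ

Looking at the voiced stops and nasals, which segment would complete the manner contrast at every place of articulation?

bilabial: oral stop —, nasal /m/.
retroflex: oral stop /ɖ/, nasal /ɳ/.
velar: oral stop /ɡ/, nasal /ŋ/.
The bilabial row has no oral stop member, so the gap is the bilabial oral stop /b/.

/b/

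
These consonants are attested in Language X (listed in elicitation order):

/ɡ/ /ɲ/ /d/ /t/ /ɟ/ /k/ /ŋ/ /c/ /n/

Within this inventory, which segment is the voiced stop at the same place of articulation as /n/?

/n/ is an alveolar nasal.
The voiced stop at the same place is a voiced alveolar stop — in this inventory, /d/.

/d/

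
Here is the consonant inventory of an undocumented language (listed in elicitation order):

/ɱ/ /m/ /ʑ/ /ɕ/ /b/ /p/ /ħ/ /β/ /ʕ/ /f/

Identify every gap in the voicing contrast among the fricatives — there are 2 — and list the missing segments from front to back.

place of articulation  voiceless  voiced  
bilabial          —         β       
labiodental       f         —       
alveolo-palatal   ɕ         ʑ       
pharyngeal        ħ         ʕ       
Gaps, from front to back: bilabial lacks voiceless (/ɸ/); labiodental lacks voiced (/v/).

/ɸ/, /v/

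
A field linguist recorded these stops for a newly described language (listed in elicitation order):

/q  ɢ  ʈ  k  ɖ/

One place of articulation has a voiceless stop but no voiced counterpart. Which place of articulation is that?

Voiceless: /ʈ/ (retroflex), /k/ (velar), /q/ (uvular).
Voiced: /ɖ/ (retroflex), /ɢ/ (uvular).
Every place of articulation has a voiced member except velar, where /ɡ/ would be expected.

velar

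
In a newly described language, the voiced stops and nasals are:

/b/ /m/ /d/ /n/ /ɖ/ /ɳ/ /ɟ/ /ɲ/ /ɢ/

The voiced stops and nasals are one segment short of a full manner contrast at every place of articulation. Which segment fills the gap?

/ɴ/

Oral stop: /b/ (bilabial), /d/ (alveolar), /ɖ/ (retroflex), /ɟ/ (palatal), /ɢ/ (uvular).
Nasal: /m/ (bilabial), /n/ (alveolar), /ɳ/ (retroflex), /ɲ/ (palatal).
The uvular row has no nasal member, so the gap is the uvular nasal /ɴ/.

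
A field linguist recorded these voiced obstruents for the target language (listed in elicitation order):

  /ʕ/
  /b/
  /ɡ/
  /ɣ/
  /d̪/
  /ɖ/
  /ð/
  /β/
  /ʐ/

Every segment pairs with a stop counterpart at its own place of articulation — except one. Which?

/ʕ/

Bilabial: /b/ ~ /β/
Dental: /d̪/ ~ /ð/
Retroflex: /ɖ/ ~ /ʐ/
Velar: /ɡ/ ~ /ɣ/
Pharyngeal: only /ʕ/ (fricative); no stop partner.
So /ʕ/ is the unpaired segment.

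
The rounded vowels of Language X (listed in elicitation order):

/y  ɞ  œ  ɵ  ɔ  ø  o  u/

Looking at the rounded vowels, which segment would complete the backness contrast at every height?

high: front /y/, central —, back /u/.
high-mid: front /ø/, central /ɵ/, back /o/.
low-mid: front /œ/, central /ɞ/, back /ɔ/.
The high row has no central member, so the gap is the high central rounded vowel /ʉ/.

/ʉ/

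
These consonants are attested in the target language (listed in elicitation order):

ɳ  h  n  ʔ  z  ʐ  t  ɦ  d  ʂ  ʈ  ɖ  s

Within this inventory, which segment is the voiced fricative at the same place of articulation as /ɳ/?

/ʐ/

/ɳ/ is a retroflex nasal.
The voiced fricative at the same place is a voiced retroflex fricative — in this inventory, /ʐ/.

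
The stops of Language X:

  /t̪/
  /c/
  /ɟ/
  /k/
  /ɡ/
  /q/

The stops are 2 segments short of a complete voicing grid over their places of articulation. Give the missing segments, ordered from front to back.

place of articulation  voiceless  voiced  
dental            t̪        —       
palatal           c         ɟ       
velar             k         ɡ       
uvular            q         —       
Gaps, from front to back: dental lacks voiced (/d̪/); uvular lacks voiced (/ɢ/).

/d̪/, /ɢ/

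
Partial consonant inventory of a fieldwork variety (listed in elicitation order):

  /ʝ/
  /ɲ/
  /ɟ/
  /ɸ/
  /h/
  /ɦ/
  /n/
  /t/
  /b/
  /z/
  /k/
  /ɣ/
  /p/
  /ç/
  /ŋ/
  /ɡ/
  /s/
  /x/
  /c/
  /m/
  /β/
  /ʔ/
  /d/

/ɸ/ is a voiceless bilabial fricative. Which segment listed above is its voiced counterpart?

/β/

The voiced counterpart is a voiced bilabial fricative — in this inventory, /β/.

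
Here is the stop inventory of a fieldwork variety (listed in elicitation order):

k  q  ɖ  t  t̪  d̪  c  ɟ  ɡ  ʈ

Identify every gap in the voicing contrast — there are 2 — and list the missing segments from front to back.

dental: voiceless /t̪/, voiced /d̪/.
alveolar: voiceless /t/, voiced —.
retroflex: voiceless /ʈ/, voiced /ɖ/.
palatal: voiceless /c/, voiced /ɟ/.
velar: voiceless /k/, voiced /ɡ/.
uvular: voiceless /q/, voiced —.
Gaps, from front to back: alveolar lacks voiced (/d/); uvular lacks voiced (/ɢ/).

/d/, /ɢ/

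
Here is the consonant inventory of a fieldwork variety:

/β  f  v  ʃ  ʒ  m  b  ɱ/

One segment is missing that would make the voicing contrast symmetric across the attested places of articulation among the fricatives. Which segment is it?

/ɸ/

Voiceless: /f/ (labiodental), /ʃ/ (postalveolar).
Voiced: /β/ (bilabial), /v/ (labiodental), /ʒ/ (postalveolar).
The bilabial row has no voiceless member, so the gap is the voiceless bilabial fricative /ɸ/.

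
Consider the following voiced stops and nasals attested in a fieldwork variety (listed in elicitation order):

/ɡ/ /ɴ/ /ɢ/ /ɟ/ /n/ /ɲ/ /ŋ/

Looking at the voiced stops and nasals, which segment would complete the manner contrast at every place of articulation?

/d/

Oral stop: /ɟ/ (palatal), /ɡ/ (velar), /ɢ/ (uvular).
Nasal: /n/ (alveolar), /ɲ/ (palatal), /ŋ/ (velar), /ɴ/ (uvular).
The alveolar row has no oral stop member, so the gap is the alveolar oral stop /d/.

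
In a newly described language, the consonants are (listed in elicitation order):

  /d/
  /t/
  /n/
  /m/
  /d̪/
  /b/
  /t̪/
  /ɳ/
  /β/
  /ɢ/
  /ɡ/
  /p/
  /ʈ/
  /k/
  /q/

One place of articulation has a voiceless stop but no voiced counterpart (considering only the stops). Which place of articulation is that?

retroflex

bilabial: voiceless /p/, voiced /b/.
dental: voiceless /t̪/, voiced /d̪/.
alveolar: voiceless /t/, voiced /d/.
retroflex: voiceless /ʈ/, voiced —.
velar: voiceless /k/, voiced /ɡ/.
uvular: voiceless /q/, voiced /ɢ/.
Every place of articulation has a voiced member except retroflex, where /ɖ/ would be expected.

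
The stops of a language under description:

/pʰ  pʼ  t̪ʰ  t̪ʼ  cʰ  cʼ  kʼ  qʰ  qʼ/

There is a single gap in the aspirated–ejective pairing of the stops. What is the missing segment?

/kʰ/

place of articulation  aspirated  ejective
bilabial          pʰ        pʼ      
dental            t̪ʰ       t̪ʼ     
palatal           cʰ        cʼ      
velar             —         kʼ      
uvular            qʰ        qʼ      
The velar row has no aspirated member, so the gap is the aspirated velar stop /kʰ/.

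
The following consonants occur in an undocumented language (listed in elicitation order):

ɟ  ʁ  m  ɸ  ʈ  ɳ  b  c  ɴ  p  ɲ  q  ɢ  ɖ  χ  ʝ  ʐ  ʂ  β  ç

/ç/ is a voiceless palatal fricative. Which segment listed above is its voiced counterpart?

/ʝ/

The voiced counterpart is a voiced palatal fricative — in this inventory, /ʝ/.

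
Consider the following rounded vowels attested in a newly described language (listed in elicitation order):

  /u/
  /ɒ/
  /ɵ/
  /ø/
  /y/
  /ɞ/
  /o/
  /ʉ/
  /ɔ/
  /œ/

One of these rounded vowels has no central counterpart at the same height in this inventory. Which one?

/ɒ/

High: /y/ ~ /ʉ/ ~ /u/
High-mid: /ø/ ~ /ɵ/ ~ /o/
Low-mid: /œ/ ~ /ɞ/ ~ /ɔ/
Low: only /ɒ/ (back); no central partner.
So /ɒ/ is the unpaired segment.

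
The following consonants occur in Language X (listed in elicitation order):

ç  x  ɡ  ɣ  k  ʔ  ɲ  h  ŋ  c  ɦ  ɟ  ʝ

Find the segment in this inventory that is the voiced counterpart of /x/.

/x/ is a voiceless velar fricative.
The voiced counterpart is a voiced velar fricative — in this inventory, /ɣ/.

/ɣ/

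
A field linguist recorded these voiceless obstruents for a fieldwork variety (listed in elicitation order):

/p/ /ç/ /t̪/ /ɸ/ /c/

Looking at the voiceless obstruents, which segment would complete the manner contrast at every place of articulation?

/θ/

Stop: /p/ (bilabial), /t̪/ (dental), /c/ (palatal).
Fricative: /ɸ/ (bilabial), /ç/ (palatal).
The dental row has no fricative member, so the gap is the dental fricative /θ/.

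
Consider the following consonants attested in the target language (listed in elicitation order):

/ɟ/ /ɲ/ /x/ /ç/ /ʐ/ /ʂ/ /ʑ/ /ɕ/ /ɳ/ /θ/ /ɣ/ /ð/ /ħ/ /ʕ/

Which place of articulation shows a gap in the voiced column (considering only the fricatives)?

palatal

place of articulation  voiceless  voiced  
dental            θ         ð       
retroflex         ʂ         ʐ       
alveolo-palatal   ɕ         ʑ       
palatal           ç         —       
velar             x         ɣ       
pharyngeal        ħ         ʕ       
Every place of articulation has a voiced member except palatal, where /ʝ/ would be expected.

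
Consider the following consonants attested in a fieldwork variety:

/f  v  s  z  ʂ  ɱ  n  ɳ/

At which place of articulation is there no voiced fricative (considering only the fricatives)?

retroflex

labiodental: voiceless /f/, voiced /v/.
alveolar: voiceless /s/, voiced /z/.
retroflex: voiceless /ʂ/, voiced —.
Every place of articulation has a voiced member except retroflex, where /ʐ/ would be expected.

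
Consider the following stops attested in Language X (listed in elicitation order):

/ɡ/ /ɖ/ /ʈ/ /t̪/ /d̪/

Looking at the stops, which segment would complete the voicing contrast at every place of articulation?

place of articulation  voiceless  voiced  
dental            t̪        d̪      
retroflex         ʈ         ɖ       
velar             —         ɡ       
The velar row has no voiceless member, so the gap is the voiceless velar stop /k/.

/k/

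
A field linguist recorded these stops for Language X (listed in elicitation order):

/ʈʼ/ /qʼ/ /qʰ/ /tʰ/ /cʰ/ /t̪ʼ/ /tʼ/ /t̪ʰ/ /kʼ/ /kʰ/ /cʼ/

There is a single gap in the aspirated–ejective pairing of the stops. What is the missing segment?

/ʈʰ/

place of articulation  aspirated  ejective
dental            t̪ʰ       t̪ʼ     
alveolar          tʰ        tʼ      
retroflex         —         ʈʼ      
palatal           cʰ        cʼ      
velar             kʰ        kʼ      
uvular            qʰ        qʼ      
The retroflex row has no aspirated member, so the gap is the aspirated retroflex stop /ʈʰ/.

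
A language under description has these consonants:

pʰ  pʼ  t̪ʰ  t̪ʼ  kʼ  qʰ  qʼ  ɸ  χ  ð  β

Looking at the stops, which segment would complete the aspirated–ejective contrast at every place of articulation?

/kʰ/

place of articulation  aspirated  ejective
bilabial          pʰ        pʼ      
dental            t̪ʰ       t̪ʼ     
velar             —         kʼ      
uvular            qʰ        qʼ      
The velar row has no aspirated member, so the gap is the aspirated velar stop /kʰ/.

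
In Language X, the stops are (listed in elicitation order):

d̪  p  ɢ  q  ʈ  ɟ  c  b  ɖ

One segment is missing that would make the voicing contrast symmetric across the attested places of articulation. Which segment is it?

place of articulation  voiceless  voiced  
bilabial          p         b       
dental            —         d̪      
retroflex         ʈ         ɖ       
palatal           c         ɟ       
uvular            q         ɢ       
The dental row has no voiceless member, so the gap is the voiceless dental stop /t̪/.

/t̪/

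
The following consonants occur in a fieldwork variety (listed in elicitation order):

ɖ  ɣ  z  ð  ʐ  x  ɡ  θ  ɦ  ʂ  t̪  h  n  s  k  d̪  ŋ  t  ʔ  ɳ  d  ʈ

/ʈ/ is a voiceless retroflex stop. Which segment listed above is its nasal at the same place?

/ɳ/

The nasal at the same place is a retroflex nasal — in this inventory, /ɳ/.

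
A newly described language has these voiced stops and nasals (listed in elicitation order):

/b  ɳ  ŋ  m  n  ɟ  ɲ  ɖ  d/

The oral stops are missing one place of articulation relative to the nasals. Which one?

velar

place of articulation  oral stop  nasal   
bilabial          b         m       
alveolar          d         n       
retroflex         ɖ         ɳ       
palatal           ɟ         ɲ       
velar             —         ŋ       
Every place of articulation has an oral stop member except velar, where /ɡ/ would be expected.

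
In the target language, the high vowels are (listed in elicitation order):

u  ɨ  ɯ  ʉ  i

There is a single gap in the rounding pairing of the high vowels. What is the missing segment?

Unrounded: /i/ (front), /ɨ/ (central), /ɯ/ (back).
Rounded: /ʉ/ (central), /u/ (back).
The front row has no rounded member, so the gap is the front rounded vowel /y/.

/y/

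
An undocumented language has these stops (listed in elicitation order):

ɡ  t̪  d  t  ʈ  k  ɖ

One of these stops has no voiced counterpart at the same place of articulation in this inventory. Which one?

Alveolar: /t/ ~ /d/
Retroflex: /ʈ/ ~ /ɖ/
Velar: /k/ ~ /ɡ/
Dental: only /t̪/ (voiceless); no voiced partner.
So /t̪/ is the unpaired segment.

/t̪/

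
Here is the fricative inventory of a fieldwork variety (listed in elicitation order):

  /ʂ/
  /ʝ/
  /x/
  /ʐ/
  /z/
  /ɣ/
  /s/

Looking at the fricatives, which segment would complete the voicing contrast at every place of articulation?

/ç/

alveolar: voiceless /s/, voiced /z/.
retroflex: voiceless /ʂ/, voiced /ʐ/.
palatal: voiceless —, voiced /ʝ/.
velar: voiceless /x/, voiced /ɣ/.
The palatal row has no voiceless member, so the gap is the voiceless palatal fricative /ç/.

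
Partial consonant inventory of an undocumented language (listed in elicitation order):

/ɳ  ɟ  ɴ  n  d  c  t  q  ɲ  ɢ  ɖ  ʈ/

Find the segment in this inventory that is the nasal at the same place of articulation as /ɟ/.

/ɲ/

/ɟ/ is a voiced palatal stop.
The nasal at the same place is a palatal nasal — in this inventory, /ɲ/.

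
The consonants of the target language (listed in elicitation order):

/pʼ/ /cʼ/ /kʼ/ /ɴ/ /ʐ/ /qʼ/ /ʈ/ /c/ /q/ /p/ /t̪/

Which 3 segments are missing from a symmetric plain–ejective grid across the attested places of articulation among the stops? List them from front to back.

/t̪ʼ/, /ʈʼ/, /k/

place of articulation  plain     ejective
bilabial          p         pʼ      
dental            t̪        —       
retroflex         ʈ         —       
palatal           c         cʼ      
velar             —         kʼ      
uvular            q         qʼ      
Gaps, from front to back: dental lacks ejective (/t̪ʼ/); retroflex lacks ejective (/ʈʼ/); velar lacks plain (/k/).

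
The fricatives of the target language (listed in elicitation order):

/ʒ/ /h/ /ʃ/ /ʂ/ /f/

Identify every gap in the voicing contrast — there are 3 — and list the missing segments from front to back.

labiodental: voiceless /f/, voiced —.
postalveolar: voiceless /ʃ/, voiced /ʒ/.
retroflex: voiceless /ʂ/, voiced —.
glottal: voiceless /h/, voiced —.
Gaps, from front to back: labiodental lacks voiced (/v/); retroflex lacks voiced (/ʐ/); glottal lacks voiced (/ɦ/).

/v/, /ʐ/, /ɦ/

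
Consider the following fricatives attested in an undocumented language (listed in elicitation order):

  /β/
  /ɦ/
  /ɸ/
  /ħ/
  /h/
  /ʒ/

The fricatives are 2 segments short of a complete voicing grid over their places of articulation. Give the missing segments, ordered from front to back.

place of articulation  voiceless  voiced  
bilabial          ɸ         β       
postalveolar      —         ʒ       
pharyngeal        ħ         —       
glottal           h         ɦ       
Gaps, from front to back: postalveolar lacks voiceless (/ʃ/); pharyngeal lacks voiced (/ʕ/).

/ʃ/, /ʕ/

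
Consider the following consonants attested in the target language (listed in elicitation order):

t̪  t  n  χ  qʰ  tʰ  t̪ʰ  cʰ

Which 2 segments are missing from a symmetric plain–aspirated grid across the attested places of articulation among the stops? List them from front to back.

Plain: /t̪/ (dental), /t/ (alveolar).
Aspirated: /t̪ʰ/ (dental), /tʰ/ (alveolar), /cʰ/ (palatal), /qʰ/ (uvular).
Gaps, from front to back: palatal lacks plain (/c/); uvular lacks plain (/q/).

/c/, /q/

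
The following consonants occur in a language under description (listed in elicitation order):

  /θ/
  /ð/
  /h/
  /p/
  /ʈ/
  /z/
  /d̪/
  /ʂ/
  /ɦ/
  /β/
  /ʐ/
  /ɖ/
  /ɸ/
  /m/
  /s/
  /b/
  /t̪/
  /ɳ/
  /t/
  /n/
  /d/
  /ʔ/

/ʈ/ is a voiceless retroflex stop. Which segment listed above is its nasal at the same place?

The nasal at the same place is a retroflex nasal — in this inventory, /ɳ/.

/ɳ/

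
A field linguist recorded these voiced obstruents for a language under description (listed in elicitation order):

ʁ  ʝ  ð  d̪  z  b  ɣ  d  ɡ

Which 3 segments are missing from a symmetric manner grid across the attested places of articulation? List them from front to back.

place of articulation  stop      fricative
bilabial          b         —       
dental            d̪        ð       
alveolar          d         z       
palatal           —         ʝ       
velar             ɡ         ɣ       
uvular            —         ʁ       
Gaps, from front to back: bilabial lacks fricative (/β/); palatal lacks stop (/ɟ/); uvular lacks stop (/ɢ/).

/β/, /ɟ/, /ɢ/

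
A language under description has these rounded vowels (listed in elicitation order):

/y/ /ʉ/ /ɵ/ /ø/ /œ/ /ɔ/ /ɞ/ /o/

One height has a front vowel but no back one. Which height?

high

height            front     central   back    
high              y         ʉ         —       
high-mid          ø         ɵ         o       
low-mid           œ         ɞ         ɔ       
Every height has a back member except high, where /u/ would be expected.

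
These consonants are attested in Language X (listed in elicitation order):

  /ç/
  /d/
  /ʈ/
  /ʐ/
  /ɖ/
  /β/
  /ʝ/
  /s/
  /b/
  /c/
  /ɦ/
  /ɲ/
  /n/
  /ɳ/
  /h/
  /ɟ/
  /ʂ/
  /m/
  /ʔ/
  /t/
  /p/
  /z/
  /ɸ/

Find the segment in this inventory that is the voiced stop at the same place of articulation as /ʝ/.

/ɟ/

/ʝ/ is a voiced palatal fricative.
The voiced stop at the same place is a voiced palatal stop — in this inventory, /ɟ/.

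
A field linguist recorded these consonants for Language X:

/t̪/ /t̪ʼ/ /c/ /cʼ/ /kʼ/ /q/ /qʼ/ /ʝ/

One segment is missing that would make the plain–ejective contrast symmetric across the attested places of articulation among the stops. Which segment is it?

place of articulation  plain     ejective
dental            t̪        t̪ʼ     
palatal           c         cʼ      
velar             —         kʼ      
uvular            q         qʼ      
The velar row has no plain member, so the gap is the plain velar stop /k/.

/k/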